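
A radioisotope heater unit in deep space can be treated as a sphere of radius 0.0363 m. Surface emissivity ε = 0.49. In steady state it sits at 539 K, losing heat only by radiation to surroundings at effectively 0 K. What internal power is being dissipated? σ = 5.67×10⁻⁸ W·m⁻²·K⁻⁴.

Steady state: P = εσA T⁴.
A = 4πr² = 0.01656 m²; T⁴ = (539)⁴ = 8.440×10¹⁰ K⁴.
P = 0.49 × 5.67×10⁻⁸ × 0.01656 × 8.440×10¹⁰.

P ≈ 38.8 W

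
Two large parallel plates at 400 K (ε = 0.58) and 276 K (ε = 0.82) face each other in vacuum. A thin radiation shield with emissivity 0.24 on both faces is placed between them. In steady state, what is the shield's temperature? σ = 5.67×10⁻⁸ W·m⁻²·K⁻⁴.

T_s ≈ 351 K

In steady state the net flux on the hot side equals that on the cold side.
σ(T₁⁴−T_s⁴)/D₁ = σ(T_s⁴−T₂⁴)/D₂, with D₁ = 1/ε₁+1/ε_s−1 = 4.891, D₂ = 1/ε_s+1/ε₂−1 = 4.386.
Solve for T_s⁴: T_s⁴ = (D₂·T₁⁴ + D₁·T₂⁴)/(D₁+D₂) = 1.516×10¹⁰ K⁴.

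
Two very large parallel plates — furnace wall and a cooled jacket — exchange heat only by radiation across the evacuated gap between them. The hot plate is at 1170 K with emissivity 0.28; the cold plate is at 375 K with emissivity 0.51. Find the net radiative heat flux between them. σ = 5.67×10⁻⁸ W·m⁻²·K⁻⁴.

q ≈ 23200 W/m²

For two infinite grey parallel plates, q = σ(T₁⁴ − T₂⁴)/(1/ε₁ + 1/ε₂ − 1).
T₁⁴ − T₂⁴ = 1.874×10¹² − 1.978×10¹⁰ = 1.854×10¹² K⁴.
1/ε₁ + 1/ε₂ − 1 = 3.571 + 1.961 − 1 = 4.532.
q = 5.67×10⁻⁸ × 1.854×10¹² / 4.532.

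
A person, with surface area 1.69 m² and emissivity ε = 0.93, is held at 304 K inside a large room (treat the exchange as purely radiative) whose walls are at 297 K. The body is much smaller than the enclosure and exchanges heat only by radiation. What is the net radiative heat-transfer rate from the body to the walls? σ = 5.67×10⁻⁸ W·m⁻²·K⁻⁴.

For a small grey body in a large enclosure: P_net = εσA(T_body⁴ − T_wall⁴).
A = 1.69 m²; T_body⁴ − T_wall⁴ = 8.541×10⁹ − 7.781×10⁹ = 7.599×10⁸ K⁴.
|P_net| = 0.93·5.67×10⁻⁸·1.690·7.599×10⁸.

P_net ≈ 67.7 W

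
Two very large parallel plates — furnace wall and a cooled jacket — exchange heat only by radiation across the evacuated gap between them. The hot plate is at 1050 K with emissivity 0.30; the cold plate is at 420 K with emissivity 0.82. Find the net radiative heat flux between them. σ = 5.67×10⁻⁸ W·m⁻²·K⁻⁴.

q ≈ 18900 W/m²

For two infinite grey parallel plates, q = σ(T₁⁴ − T₂⁴)/(1/ε₁ + 1/ε₂ − 1).
T₁⁴ − T₂⁴ = 1.216×10¹² − 3.112×10¹⁰ = 1.184×10¹² K⁴.
1/ε₁ + 1/ε₂ − 1 = 3.333 + 1.220 − 1 = 3.553.
q = 5.67×10⁻⁸ × 1.184×10¹² / 3.553.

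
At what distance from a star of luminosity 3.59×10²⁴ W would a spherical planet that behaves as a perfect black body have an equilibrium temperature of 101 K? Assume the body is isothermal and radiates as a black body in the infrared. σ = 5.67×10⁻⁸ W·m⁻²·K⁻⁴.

d ≈ 1.10×10¹¹ m

For an isothermal black-emitting sphere, (1−a)S·πr² = σ·4πr²·T⁴ ⇒ S = 4σT⁴/(1−a).
S = 4·5.67×10⁻⁸·(101)⁴/1.00 = 23.60 W/m².
Flux falls as S = L/(4πd²), so d = √(L/(4πS)) = √(3.59×10²⁴/(4π·23.60)).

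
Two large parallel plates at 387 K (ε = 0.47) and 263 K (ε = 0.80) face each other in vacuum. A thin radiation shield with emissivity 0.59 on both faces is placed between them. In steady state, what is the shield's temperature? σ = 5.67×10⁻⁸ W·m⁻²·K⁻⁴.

T_s ≈ 331 K

In steady state the net flux on the hot side equals that on the cold side.
σ(T₁⁴−T_s⁴)/D₁ = σ(T_s⁴−T₂⁴)/D₂, with D₁ = 1/ε₁+1/ε_s−1 = 2.823, D₂ = 1/ε_s+1/ε₂−1 = 1.945.
Solve for T_s⁴: T_s⁴ = (D₂·T₁⁴ + D₁·T₂⁴)/(D₁+D₂) = 1.198×10¹⁰ K⁴.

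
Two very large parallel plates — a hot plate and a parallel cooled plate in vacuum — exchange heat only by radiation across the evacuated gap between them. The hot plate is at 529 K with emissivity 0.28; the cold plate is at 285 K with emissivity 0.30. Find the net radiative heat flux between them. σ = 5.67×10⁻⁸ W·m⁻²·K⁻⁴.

q ≈ 689 W/m²

For two infinite grey parallel plates, q = σ(T₁⁴ − T₂⁴)/(1/ε₁ + 1/ε₂ − 1).
T₁⁴ − T₂⁴ = 7.831×10¹⁰ − 6.598×10⁹ = 7.171×10¹⁰ K⁴.
1/ε₁ + 1/ε₂ − 1 = 3.571 + 3.333 − 1 = 5.905.
q = 5.67×10⁻⁸ × 7.171×10¹⁰ / 5.905.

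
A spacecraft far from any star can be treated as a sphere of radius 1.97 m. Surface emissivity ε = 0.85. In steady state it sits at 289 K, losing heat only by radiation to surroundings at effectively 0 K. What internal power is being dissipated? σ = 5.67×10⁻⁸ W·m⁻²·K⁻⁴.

P ≈ 16400 W

Steady state: P = εσA T⁴.
A = 4πr² = 48.77 m²; T⁴ = (289)⁴ = 6.976×10⁹ K⁴.
P = 0.85 × 5.67×10⁻⁸ × 48.77 × 6.976×10⁹.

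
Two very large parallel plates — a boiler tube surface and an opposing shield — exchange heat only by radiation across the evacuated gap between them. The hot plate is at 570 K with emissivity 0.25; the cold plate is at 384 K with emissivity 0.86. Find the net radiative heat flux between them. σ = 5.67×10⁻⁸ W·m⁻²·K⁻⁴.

For two infinite grey parallel plates, q = σ(T₁⁴ − T₂⁴)/(1/ε₁ + 1/ε₂ − 1).
T₁⁴ − T₂⁴ = 1.056×10¹¹ − 2.174×10¹⁰ = 8.382×10¹⁰ K⁴.
1/ε₁ + 1/ε₂ − 1 = 4.000 + 1.163 − 1 = 4.163.
q = 5.67×10⁻⁸ × 8.382×10¹⁰ / 4.163.

q ≈ 1140 W/m²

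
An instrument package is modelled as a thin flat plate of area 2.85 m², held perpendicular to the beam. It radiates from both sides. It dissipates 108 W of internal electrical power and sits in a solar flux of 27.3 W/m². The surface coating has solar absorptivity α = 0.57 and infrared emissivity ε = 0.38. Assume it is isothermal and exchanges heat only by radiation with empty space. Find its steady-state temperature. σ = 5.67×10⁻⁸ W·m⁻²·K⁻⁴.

T ≈ 188 K

At steady state, absorbed solar power + internal power = radiated power.
Absorbed: α·S·A_cross = 0.57·27.3·2.850 = 44.35 W (cross-section A).
Total input = 44.35 + 108 = 152.3 W.
Radiated: εσ·A_surf·T⁴ with A_surf = 2A = 5.700 m².
T⁴ = 152.3/(0.38·5.67×10⁻⁸·5.700) = 1.241×10⁹ K⁴.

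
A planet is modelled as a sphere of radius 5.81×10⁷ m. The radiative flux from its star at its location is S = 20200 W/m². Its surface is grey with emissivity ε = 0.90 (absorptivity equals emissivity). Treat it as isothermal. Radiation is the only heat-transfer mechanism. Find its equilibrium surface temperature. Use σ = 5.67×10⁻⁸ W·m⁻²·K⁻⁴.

At equilibrium, absorbed power = emitted power.
Absorbing cross-section = πr² = 1.060×10¹⁶ m²; emitting surface = 4πr² = 4.242×10¹⁶ m² (ratio 4).
εS·A_cross = εσ·A_surf·T⁴  ⇒  T⁴ = S/(4σ)   (ε cancels).
T⁴ = 20200/(4·5.67×10⁻⁸) = 8.907×10¹⁰ K⁴.
T = (8.907×10¹⁰)^(1/4).

T ≈ 546 K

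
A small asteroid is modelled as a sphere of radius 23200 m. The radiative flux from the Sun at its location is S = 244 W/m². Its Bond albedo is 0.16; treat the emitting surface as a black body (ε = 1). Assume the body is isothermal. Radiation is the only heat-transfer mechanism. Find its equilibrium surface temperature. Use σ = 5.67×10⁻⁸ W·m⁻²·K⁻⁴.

T ≈ 173 K

At equilibrium, absorbed power = emitted power.
Absorbing cross-section = πr² = 1.691×10⁹ m²; emitting surface = 4πr² = 6.764×10⁹ m² (ratio 4).
(1−a)S·A_cross = εσ·A_surf·T⁴  ⇒  T⁴ = (1−a)S/(4σ).
T⁴ = 0.840·244/(4·5.67×10⁻⁸) = 9.037×10⁸ K⁴.
T = (9.037×10⁸)^(1/4).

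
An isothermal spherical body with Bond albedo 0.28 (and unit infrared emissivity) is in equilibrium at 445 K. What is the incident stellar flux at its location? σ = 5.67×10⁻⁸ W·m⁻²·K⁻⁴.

S ≈ 12400 W/m²

(1−a)S·πr² = σ·4πr²·T⁴ ⇒ S = 4σT⁴/(1−a).
S = 4·5.67×10⁻⁸·3.921×10¹⁰/0.720.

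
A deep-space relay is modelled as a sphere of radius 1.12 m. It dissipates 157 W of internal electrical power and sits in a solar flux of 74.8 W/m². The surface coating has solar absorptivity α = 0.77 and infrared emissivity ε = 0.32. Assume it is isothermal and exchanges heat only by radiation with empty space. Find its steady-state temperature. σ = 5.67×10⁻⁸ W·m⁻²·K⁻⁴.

At steady state, absorbed solar power + internal power = radiated power.
Absorbed: α·S·A_cross = 0.77·74.8·3.941 = 227.0 W (cross-section πr²).
Total input = 227.0 + 157 = 384.0 W.
Radiated: εσ·A_surf·T⁴ with A_surf = 4πr² = 15.76 m².
T⁴ = 384.0/(0.32·5.67×10⁻⁸·15.76) = 1.343×10⁹ K⁴.

T ≈ 191 K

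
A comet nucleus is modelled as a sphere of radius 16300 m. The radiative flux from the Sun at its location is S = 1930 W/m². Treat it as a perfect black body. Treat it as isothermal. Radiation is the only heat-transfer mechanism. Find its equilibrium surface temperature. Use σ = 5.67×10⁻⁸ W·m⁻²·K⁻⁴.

At equilibrium, absorbed power = emitted power.
Absorbing cross-section = πr² = 8.347×10⁸ m²; emitting surface = 4πr² = 3.339×10⁹ m² (ratio 4).
S·A_cross = εσ·A_surf·T⁴  ⇒  T⁴ = S/(4σ).
T⁴ = 1.00·1930/(4·5.67×10⁻⁸) = 8.510×10⁹ K⁴.
T = (8.510×10⁹)^(1/4).

T ≈ 304 K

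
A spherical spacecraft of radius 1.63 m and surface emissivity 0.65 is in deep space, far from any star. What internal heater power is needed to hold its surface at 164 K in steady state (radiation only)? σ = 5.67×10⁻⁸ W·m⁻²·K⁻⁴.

P ≈ 890 W

P = εσ·4πr²·T⁴.
4πr² = 33.39 m²; T⁴ = 7.234×10⁸ K⁴.
P = 0.65·5.67×10⁻⁸·33.39·7.234×10⁸.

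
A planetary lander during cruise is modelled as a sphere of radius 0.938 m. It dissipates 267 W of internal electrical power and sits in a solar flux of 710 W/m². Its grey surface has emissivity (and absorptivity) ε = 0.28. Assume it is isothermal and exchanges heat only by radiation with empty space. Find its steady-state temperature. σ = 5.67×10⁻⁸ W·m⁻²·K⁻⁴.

At steady state, absorbed solar power + internal power = radiated power.
Absorbed: α·S·A_cross = 0.28·710·2.764 = 549.5 W (cross-section πr²).
Total input = 549.5 + 267 = 816.5 W.
Radiated: εσ·A_surf·T⁴ with A_surf = 4πr² = 11.06 m².
T⁴ = 816.5/(0.28·5.67×10⁻⁸·11.06) = 4.652×10⁹ K⁴.

T ≈ 261 K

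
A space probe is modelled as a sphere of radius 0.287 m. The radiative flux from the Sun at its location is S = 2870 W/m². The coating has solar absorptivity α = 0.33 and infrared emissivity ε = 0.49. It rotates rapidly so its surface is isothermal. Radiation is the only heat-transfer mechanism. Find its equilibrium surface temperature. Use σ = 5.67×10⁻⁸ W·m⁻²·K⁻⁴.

T ≈ 304 K

At equilibrium, absorbed power = emitted power.
Absorbing cross-section = πr² = 0.2588 m²; emitting surface = 4πr² = 1.035 m² (ratio 4).
αS·A_cross = εσ·A_surf·T⁴  ⇒  T⁴ = αS/(ε·4σ).
T⁴ = 0.330·2870/(0.49·4·5.67×10⁻⁸) = 8.522×10⁹ K⁴.
T = (8.522×10⁹)^(1/4).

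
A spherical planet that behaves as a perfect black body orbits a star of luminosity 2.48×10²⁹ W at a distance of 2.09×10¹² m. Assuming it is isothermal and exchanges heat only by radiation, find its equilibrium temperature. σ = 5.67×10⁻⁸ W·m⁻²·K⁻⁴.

First find the stellar flux at distance d: S = L/(4πd²) = 2.48×10²⁹/(4π·(2.09×10¹²)²) = 4518 W/m².
For an isothermal sphere, absorbed (1−a)S·πr² = emitted σ·4πr²·T⁴, so T⁴ = (1−a)S/(4σ).
T⁴ = 1.00·4518/(4·5.67×10⁻⁸) = 1.992×10¹⁰ K⁴.

T ≈ 376 K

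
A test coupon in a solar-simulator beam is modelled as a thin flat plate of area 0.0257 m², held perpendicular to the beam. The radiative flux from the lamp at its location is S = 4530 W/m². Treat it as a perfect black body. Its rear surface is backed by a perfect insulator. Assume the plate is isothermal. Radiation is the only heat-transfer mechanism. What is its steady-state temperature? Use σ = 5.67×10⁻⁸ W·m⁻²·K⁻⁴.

T ≈ 532 K

At equilibrium, absorbed power = emitted power.
Absorbing cross-section = A = 0.02570 m²; emitting surface = A = 0.02570 m² (ratio 1).
S·A_cross = εσ·A_surf·T⁴  ⇒  T⁴ = S/(1σ).
T⁴ = 1.00·4530/(1·5.67×10⁻⁸) = 7.989×10¹⁰ K⁴.
T = (7.989×10¹⁰)^(1/4).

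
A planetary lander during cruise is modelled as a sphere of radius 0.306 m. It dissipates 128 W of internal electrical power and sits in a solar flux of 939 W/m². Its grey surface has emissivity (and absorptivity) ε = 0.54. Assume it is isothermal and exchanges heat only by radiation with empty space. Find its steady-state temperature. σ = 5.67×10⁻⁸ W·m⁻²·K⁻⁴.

T ≈ 296 K

At steady state, absorbed solar power + internal power = radiated power.
Absorbed: α·S·A_cross = 0.54·939·0.2942 = 149.2 W (cross-section πr²).
Total input = 149.2 + 128 = 277.2 W.
Radiated: εσ·A_surf·T⁴ with A_surf = 4πr² = 1.177 m².
T⁴ = 277.2/(0.54·5.67×10⁻⁸·1.177) = 7.693×10⁹ K⁴.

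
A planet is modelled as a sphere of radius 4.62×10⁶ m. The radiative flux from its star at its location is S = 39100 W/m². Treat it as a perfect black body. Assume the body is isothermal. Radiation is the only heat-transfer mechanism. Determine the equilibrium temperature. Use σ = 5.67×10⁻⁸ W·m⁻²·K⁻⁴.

T ≈ 644 K

At equilibrium, absorbed power = emitted power.
Absorbing cross-section = πr² = 6.706×10¹³ m²; emitting surface = 4πr² = 2.682×10¹⁴ m² (ratio 4).
S·A_cross = εσ·A_surf·T⁴  ⇒  T⁴ = S/(4σ).
T⁴ = 1.00·39100/(4·5.67×10⁻⁸) = 1.724×10¹¹ K⁴.
T = (1.724×10¹¹)^(1/4).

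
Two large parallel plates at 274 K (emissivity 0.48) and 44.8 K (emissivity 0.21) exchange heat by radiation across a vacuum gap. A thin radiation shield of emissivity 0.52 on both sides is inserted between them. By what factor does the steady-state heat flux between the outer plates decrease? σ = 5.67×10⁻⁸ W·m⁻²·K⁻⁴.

factor ≈ 1.49

Without shield: q₀ = σΔ(T⁴)/(1/ε₁+1/ε₂−1) with denominator 5.845.
With shield the two gaps are in series; the resistances add: (1/ε₁+1/ε_s−1)+(1/ε_s+1/ε₂−1) = 3.006+5.685 = 8.691.
Heat-flux ratio q₀/q = 8.691/5.845.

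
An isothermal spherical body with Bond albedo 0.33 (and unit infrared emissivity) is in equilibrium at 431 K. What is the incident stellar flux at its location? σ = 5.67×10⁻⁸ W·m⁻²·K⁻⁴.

(1−a)S·πr² = σ·4πr²·T⁴ ⇒ S = 4σT⁴/(1−a).
S = 4·5.67×10⁻⁸·3.451×10¹⁰/0.670.

S ≈ 11700 W/m²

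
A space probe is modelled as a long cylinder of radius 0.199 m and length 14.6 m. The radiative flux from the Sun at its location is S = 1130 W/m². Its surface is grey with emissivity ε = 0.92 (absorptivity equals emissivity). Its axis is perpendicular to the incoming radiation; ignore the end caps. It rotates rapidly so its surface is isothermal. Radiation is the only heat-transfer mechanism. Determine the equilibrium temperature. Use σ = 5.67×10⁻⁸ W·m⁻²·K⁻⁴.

At equilibrium, absorbed power = emitted power.
Absorbing cross-section = 2rL = 5.811 m²; emitting surface = 2πrL = 18.26 m² (ratio π).
εS·A_cross = εσ·A_surf·T⁴  ⇒  T⁴ = S/(πσ)   (ε cancels).
T⁴ = 1130/(π·5.67×10⁻⁸) = 6.344×10⁹ K⁴.
T = (6.344×10⁹)^(1/4).

T ≈ 282 K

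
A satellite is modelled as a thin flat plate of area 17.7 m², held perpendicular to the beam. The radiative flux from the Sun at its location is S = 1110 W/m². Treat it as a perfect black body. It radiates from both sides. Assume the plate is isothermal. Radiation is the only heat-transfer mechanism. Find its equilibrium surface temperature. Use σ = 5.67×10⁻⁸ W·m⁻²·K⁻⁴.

At equilibrium, absorbed power = emitted power.
Absorbing cross-section = A = 17.70 m²; emitting surface = 2A = 35.40 m² (ratio 2).
S·A_cross = εσ·A_surf·T⁴  ⇒  T⁴ = S/(2σ).
T⁴ = 1.00·1110/(2·5.67×10⁻⁸) = 9.788×10⁹ K⁴.
T = (9.788×10⁹)^(1/4).

T ≈ 315 K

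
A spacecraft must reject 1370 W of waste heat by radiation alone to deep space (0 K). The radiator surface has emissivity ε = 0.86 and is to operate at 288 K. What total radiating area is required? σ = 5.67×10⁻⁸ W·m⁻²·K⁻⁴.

A ≈ 4.08 m²

P = εσA T⁴ ⇒ A = P/(εσT⁴).
T⁴ = 6.880×10⁹ K⁴.
A = 1370/(0.86 × 5.67×10⁻⁸ × 6.880×10⁹).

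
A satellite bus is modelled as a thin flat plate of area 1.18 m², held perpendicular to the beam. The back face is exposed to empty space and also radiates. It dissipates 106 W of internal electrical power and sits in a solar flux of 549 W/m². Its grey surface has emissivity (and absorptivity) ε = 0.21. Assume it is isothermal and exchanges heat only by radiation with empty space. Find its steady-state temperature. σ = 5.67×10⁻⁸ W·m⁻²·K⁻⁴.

T ≈ 305 K

At steady state, absorbed solar power + internal power = radiated power.
Absorbed: α·S·A_cross = 0.21·549·1.180 = 136.0 W (cross-section A).
Total input = 136.0 + 106 = 242.0 W.
Radiated: εσ·A_surf·T⁴ with A_surf = 2A = 2.360 m².
T⁴ = 242.0/(0.21·5.67×10⁻⁸·2.360) = 8.613×10⁹ K⁴.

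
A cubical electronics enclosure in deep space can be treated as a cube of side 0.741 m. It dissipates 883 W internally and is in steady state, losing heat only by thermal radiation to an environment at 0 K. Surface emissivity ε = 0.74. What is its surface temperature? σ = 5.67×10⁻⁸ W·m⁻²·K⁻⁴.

T ≈ 283 K

Steady state: internal power = radiated power, P = εσA T⁴.
Radiating area A = 6L² = 3.294 m².
T⁴ = P/(εσA) = 883/(0.74·5.67×10⁻⁸·3.294) = 6.388×10⁹ K⁴.
T = (6.388×10⁹)^(1/4).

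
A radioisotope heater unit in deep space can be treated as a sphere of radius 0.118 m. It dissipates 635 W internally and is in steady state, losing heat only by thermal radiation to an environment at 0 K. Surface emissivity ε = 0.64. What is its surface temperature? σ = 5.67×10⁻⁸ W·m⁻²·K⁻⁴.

Steady state: internal power = radiated power, P = εσA T⁴.
Radiating area A = 4πr² = 0.1750 m².
T⁴ = P/(εσA) = 635/(0.64·5.67×10⁻⁸·0.1750) = 1.000×10¹¹ K⁴.
T = (1.000×10¹¹)^(1/4).

T ≈ 562 K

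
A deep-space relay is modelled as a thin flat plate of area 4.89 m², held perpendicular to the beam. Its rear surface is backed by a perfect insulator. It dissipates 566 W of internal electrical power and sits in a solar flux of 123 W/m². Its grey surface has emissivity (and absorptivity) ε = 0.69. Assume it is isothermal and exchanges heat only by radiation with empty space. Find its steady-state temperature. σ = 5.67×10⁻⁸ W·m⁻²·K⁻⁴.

T ≈ 268 K

At steady state, absorbed solar power + internal power = radiated power.
Absorbed: α·S·A_cross = 0.69·123·4.890 = 415.0 W (cross-section A).
Total input = 415.0 + 566 = 981.0 W.
Radiated: εσ·A_surf·T⁴ with A_surf = A = 4.890 m².
T⁴ = 981.0/(0.69·5.67×10⁻⁸·4.890) = 5.128×10⁹ K⁴.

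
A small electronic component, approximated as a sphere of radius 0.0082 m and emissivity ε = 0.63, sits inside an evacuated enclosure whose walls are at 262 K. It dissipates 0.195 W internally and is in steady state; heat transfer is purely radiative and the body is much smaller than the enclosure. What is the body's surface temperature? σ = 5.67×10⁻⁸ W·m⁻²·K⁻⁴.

For a small grey body in a large enclosure, net radiated power = εσA(T⁴ − T_w⁴).
Steady state: P = εσA(T⁴ − T_w⁴) with A = 4πr² = 8.450×10⁻⁴ m².
T⁴ = P/(εσA) + T_w⁴ = 0.195/(0.63·5.67×10⁻⁸·8.450×10⁻⁴) + (262)⁴
    = 6.461×10⁹ + 4.712×10⁹ = 1.117×10¹⁰ K⁴.

T ≈ 325 K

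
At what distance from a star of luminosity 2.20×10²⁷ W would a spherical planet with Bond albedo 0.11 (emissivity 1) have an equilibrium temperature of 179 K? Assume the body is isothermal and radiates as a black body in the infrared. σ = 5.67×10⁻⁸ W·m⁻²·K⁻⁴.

For an isothermal black-emitting sphere, (1−a)S·πr² = σ·4πr²·T⁴ ⇒ S = 4σT⁴/(1−a).
S = 4·5.67×10⁻⁸·(179)⁴/0.890 = 261.6 W/m².
Flux falls as S = L/(4πd²), so d = √(L/(4πS)) = √(2.20×10²⁷/(4π·261.6)).

d ≈ 8.18×10¹¹ m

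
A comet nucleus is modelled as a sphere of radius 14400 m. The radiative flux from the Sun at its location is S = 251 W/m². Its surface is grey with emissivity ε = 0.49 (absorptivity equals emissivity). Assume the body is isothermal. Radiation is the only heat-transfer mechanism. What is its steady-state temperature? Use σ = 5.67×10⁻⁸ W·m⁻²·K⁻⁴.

At equilibrium, absorbed power = emitted power.
Absorbing cross-section = πr² = 6.514×10⁸ m²; emitting surface = 4πr² = 2.606×10⁹ m² (ratio 4).
εS·A_cross = εσ·A_surf·T⁴  ⇒  T⁴ = S/(4σ)   (ε cancels).
T⁴ = 251/(4·5.67×10⁻⁸) = 1.107×10⁹ K⁴.
T = (1.107×10⁹)^(1/4).

T ≈ 182 K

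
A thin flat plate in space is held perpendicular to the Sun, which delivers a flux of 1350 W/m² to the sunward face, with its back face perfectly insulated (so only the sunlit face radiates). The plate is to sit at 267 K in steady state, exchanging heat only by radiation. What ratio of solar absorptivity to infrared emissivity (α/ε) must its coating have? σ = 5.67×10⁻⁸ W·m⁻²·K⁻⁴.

α/ε ≈ 0.213

Balance: αS·A = εσ·1A·T⁴ ⇒ α/ε = σT⁴/S.
α/ε = 5.67×10⁻⁸·(267)⁴/1350 = 5.67×10⁻⁸·5.082×10⁹/1350.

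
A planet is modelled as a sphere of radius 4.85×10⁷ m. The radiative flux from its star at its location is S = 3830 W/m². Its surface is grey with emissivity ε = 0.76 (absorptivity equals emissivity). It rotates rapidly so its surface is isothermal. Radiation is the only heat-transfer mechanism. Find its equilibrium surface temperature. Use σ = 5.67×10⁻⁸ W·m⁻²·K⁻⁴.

At equilibrium, absorbed power = emitted power.
Absorbing cross-section = πr² = 7.390×10¹⁵ m²; emitting surface = 4πr² = 2.956×10¹⁶ m² (ratio 4).
εS·A_cross = εσ·A_surf·T⁴  ⇒  T⁴ = S/(4σ)   (ε cancels).
T⁴ = 3830/(4·5.67×10⁻⁸) = 1.689×10¹⁰ K⁴.
T = (1.689×10¹⁰)^(1/4).

T ≈ 360 K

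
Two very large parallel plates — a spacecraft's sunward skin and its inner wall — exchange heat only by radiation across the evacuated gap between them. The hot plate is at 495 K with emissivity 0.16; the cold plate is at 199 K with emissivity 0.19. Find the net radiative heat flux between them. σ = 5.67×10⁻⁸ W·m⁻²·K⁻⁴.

q ≈ 315 W/m²

For two infinite grey parallel plates, q = σ(T₁⁴ − T₂⁴)/(1/ε₁ + 1/ε₂ − 1).
T₁⁴ − T₂⁴ = 6.004×10¹⁰ − 1.568×10⁹ = 5.847×10¹⁰ K⁴.
1/ε₁ + 1/ε₂ − 1 = 6.250 + 5.263 − 1 = 10.51.
q = 5.67×10⁻⁸ × 5.847×10¹⁰ / 10.51.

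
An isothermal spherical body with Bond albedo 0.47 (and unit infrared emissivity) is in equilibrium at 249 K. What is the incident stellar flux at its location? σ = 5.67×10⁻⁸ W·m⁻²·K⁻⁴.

S ≈ 1640 W/m²

(1−a)S·πr² = σ·4πr²·T⁴ ⇒ S = 4σT⁴/(1−a).
S = 4·5.67×10⁻⁸·3.844×10⁹/0.530.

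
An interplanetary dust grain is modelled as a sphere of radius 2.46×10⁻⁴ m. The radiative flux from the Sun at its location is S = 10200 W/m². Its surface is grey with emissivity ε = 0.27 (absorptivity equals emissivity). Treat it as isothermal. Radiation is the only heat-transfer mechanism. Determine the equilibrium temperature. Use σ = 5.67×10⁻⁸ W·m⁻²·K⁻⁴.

T ≈ 461 K

At equilibrium, absorbed power = emitted power.
Absorbing cross-section = πr² = 1.901×10⁻⁷ m²; emitting surface = 4πr² = 7.605×10⁻⁷ m² (ratio 4).
εS·A_cross = εσ·A_surf·T⁴  ⇒  T⁴ = S/(4σ)   (ε cancels).
T⁴ = 10200/(4·5.67×10⁻⁸) = 4.497×10¹⁰ K⁴.
T = (4.497×10¹⁰)^(1/4).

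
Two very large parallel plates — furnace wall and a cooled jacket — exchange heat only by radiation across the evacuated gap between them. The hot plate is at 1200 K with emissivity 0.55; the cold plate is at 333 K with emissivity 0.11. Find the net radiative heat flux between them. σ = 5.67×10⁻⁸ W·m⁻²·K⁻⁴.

For two infinite grey parallel plates, q = σ(T₁⁴ − T₂⁴)/(1/ε₁ + 1/ε₂ − 1).
T₁⁴ − T₂⁴ = 2.074×10¹² − 1.230×10¹⁰ = 2.061×10¹² K⁴.
1/ε₁ + 1/ε₂ − 1 = 1.818 + 9.091 − 1 = 9.909.
q = 5.67×10⁻⁸ × 2.061×10¹² / 9.909.

q ≈ 11800 W/m²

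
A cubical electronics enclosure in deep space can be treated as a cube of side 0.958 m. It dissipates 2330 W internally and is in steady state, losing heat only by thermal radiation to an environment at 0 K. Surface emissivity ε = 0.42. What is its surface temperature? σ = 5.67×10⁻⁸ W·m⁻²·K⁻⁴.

Steady state: internal power = radiated power, P = εσA T⁴.
Radiating area A = 6L² = 5.507 m².
T⁴ = P/(εσA) = 2330/(0.42·5.67×10⁻⁸·5.507) = 1.777×10¹⁰ K⁴.
T = (1.777×10¹⁰)^(1/4).

T ≈ 365 K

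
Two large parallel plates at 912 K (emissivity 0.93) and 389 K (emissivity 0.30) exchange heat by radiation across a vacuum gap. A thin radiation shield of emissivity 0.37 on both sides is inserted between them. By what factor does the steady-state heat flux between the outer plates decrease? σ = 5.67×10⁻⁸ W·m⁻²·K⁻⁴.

factor ≈ 2.29

Without shield: q₀ = σΔ(T⁴)/(1/ε₁+1/ε₂−1) with denominator 3.409.
With shield the two gaps are in series; the resistances add: (1/ε₁+1/ε_s−1)+(1/ε_s+1/ε₂−1) = 2.778+5.036 = 7.814.
Heat-flux ratio q₀/q = 7.814/3.409.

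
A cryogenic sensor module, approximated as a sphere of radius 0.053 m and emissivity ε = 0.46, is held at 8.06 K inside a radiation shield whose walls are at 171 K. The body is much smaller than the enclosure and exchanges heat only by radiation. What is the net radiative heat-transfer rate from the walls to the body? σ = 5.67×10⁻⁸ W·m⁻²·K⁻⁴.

For a small grey body in a large enclosure: P_net = εσA(T_body⁴ − T_wall⁴).
A = 4πr² = 0.03530 m²; T_body⁴ − T_wall⁴ = 4220 − 8.550×10⁸ = -8.550×10⁸ K⁴.
|P_net| = 0.46·5.67×10⁻⁸·0.03530·8.550×10⁸.

P_net ≈ 0.787 W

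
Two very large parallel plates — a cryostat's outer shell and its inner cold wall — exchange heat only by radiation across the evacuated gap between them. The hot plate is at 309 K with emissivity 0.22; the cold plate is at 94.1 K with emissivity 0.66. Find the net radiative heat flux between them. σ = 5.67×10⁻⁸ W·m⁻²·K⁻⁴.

q ≈ 101 W/m²

For two infinite grey parallel plates, q = σ(T₁⁴ − T₂⁴)/(1/ε₁ + 1/ε₂ − 1).
T₁⁴ − T₂⁴ = 9.117×10⁹ − 7.841×10⁷ = 9.038×10⁹ K⁴.
1/ε₁ + 1/ε₂ − 1 = 4.545 + 1.515 − 1 = 5.061.
q = 5.67×10⁻⁸ × 9.038×10⁹ / 5.061.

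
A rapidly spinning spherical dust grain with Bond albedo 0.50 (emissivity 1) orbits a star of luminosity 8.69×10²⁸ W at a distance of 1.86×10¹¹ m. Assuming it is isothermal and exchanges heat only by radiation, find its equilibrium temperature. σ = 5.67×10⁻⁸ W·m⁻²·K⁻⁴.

T ≈ 815 K

First find the stellar flux at distance d: S = L/(4πd²) = 8.69×10²⁸/(4π·(1.86×10¹¹)²) = 1.999×10⁵ W/m².
For an isothermal sphere, absorbed (1−a)S·πr² = emitted σ·4πr²·T⁴, so T⁴ = (1−a)S/(4σ).
T⁴ = 0.500·1.999×10⁵/(4·5.67×10⁻⁸) = 4.407×10¹¹ K⁴.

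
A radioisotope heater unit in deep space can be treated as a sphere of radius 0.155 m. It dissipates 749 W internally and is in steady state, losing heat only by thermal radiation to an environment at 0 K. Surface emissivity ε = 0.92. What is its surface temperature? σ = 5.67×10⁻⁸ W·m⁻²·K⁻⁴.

T ≈ 467 K

Steady state: internal power = radiated power, P = εσA T⁴.
Radiating area A = 4πr² = 0.3019 m².
T⁴ = P/(εσA) = 749/(0.92·5.67×10⁻⁸·0.3019) = 4.756×10¹⁰ K⁴.
T = (4.756×10¹⁰)^(1/4).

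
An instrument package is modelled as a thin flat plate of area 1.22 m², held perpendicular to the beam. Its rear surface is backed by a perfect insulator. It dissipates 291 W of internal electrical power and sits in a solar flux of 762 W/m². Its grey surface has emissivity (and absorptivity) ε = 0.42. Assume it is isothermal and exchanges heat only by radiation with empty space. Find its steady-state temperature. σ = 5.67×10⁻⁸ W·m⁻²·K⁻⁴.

At steady state, absorbed solar power + internal power = radiated power.
Absorbed: α·S·A_cross = 0.42·762·1.220 = 390.4 W (cross-section A).
Total input = 390.4 + 291 = 681.4 W.
Radiated: εσ·A_surf·T⁴ with A_surf = A = 1.220 m².
T⁴ = 681.4/(0.42·5.67×10⁻⁸·1.220) = 2.346×10¹⁰ K⁴.

T ≈ 391 K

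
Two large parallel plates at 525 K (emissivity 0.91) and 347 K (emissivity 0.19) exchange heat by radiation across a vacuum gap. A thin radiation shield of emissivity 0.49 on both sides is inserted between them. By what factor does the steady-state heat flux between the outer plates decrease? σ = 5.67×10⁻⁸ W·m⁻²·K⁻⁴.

factor ≈ 1.57

Without shield: q₀ = σΔ(T⁴)/(1/ε₁+1/ε₂−1) with denominator 5.362.
With shield the two gaps are in series; the resistances add: (1/ε₁+1/ε_s−1)+(1/ε_s+1/ε₂−1) = 2.140+6.304 = 8.444.
Heat-flux ratio q₀/q = 8.444/5.362.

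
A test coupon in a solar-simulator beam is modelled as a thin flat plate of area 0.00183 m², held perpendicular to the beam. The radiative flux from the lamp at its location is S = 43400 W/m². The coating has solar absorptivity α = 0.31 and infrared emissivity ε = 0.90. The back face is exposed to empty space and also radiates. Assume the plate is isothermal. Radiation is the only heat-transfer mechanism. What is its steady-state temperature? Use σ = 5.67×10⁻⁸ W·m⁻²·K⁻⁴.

At equilibrium, absorbed power = emitted power.
Absorbing cross-section = A = 0.001830 m²; emitting surface = 2A = 0.003660 m² (ratio 2).
αS·A_cross = εσ·A_surf·T⁴  ⇒  T⁴ = αS/(ε·2σ).
T⁴ = 0.310·43400/(0.90·2·5.67×10⁻⁸) = 1.318×10¹¹ K⁴.
T = (1.318×10¹¹)^(1/4).

T ≈ 603 K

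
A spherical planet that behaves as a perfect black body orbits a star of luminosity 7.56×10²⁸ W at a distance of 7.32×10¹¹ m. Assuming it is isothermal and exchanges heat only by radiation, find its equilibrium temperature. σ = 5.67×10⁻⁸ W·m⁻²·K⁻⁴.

First find the stellar flux at distance d: S = L/(4πd²) = 7.56×10²⁸/(4π·(7.32×10¹¹)²) = 11230 W/m².
For an isothermal sphere, absorbed (1−a)S·πr² = emitted σ·4πr²·T⁴, so T⁴ = (1−a)S/(4σ).
T⁴ = 1.00·11230/(4·5.67×10⁻⁸) = 4.950×10¹⁰ K⁴.

T ≈ 472 K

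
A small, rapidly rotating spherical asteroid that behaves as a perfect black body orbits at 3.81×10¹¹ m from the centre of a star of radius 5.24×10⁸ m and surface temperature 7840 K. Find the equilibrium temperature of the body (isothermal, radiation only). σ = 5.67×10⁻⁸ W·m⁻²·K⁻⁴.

The star's surface emits σT_*⁴; at distance d the flux is S = σT_*⁴(R_*/d)².
S = 5.67×10⁻⁸·(7840)⁴·(5.24×10⁸/3.81×10¹¹)² = 405.2 W/m².
For an isothermal sphere T⁴ = (1−a)S/(4σ) = 1.787×10⁹ K⁴.

T ≈ 206 K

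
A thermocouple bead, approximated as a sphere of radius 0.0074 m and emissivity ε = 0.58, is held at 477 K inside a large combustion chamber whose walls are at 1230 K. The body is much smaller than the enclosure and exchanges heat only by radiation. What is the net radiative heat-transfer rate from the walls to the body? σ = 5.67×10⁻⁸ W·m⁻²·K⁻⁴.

For a small grey body in a large enclosure: P_net = εσA(T_body⁴ − T_wall⁴).
A = 4πr² = 6.881×10⁻⁴ m²; T_body⁴ − T_wall⁴ = 5.177×10¹⁰ − 2.289×10¹² = -2.237×10¹² K⁴.
|P_net| = 0.58·5.67×10⁻⁸·6.881×10⁻⁴·2.237×10¹².

P_net ≈ 50.6 W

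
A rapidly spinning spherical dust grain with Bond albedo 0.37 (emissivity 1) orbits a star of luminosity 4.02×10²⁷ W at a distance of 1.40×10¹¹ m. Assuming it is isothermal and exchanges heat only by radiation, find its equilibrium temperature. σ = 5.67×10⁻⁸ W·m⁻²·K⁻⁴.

T ≈ 461 K

First find the stellar flux at distance d: S = L/(4πd²) = 4.02×10²⁷/(4π·(1.40×10¹¹)²) = 16320 W/m².
For an isothermal sphere, absorbed (1−a)S·πr² = emitted σ·4πr²·T⁴, so T⁴ = (1−a)S/(4σ).
T⁴ = 0.630·16320/(4·5.67×10⁻⁸) = 4.534×10¹⁰ K⁴.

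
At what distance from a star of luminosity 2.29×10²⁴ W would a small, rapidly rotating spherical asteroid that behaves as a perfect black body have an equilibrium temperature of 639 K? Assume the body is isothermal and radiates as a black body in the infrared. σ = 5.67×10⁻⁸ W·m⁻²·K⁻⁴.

d ≈ 2.20×10⁹ m

For an isothermal black-emitting sphere, (1−a)S·πr² = σ·4πr²·T⁴ ⇒ S = 4σT⁴/(1−a).
S = 4·5.67×10⁻⁸·(639)⁴/1.00 = 37810 W/m².
Flux falls as S = L/(4πd²), so d = √(L/(4πS)) = √(2.29×10²⁴/(4π·37810)).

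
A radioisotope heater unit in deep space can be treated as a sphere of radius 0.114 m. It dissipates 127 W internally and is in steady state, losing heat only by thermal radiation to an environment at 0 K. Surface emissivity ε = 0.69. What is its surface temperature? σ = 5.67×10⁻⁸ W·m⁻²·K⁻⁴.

Steady state: internal power = radiated power, P = εσA T⁴.
Radiating area A = 4πr² = 0.1633 m².
T⁴ = P/(εσA) = 127/(0.69·5.67×10⁻⁸·0.1633) = 1.988×10¹⁰ K⁴.
T = (1.988×10¹⁰)^(1/4).

T ≈ 375 K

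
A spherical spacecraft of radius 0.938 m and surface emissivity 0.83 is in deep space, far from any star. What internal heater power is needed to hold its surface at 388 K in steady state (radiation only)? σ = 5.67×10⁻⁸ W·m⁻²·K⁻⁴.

P = εσ·4πr²·T⁴.
4πr² = 11.06 m²; T⁴ = 2.266×10¹⁰ K⁴.
P = 0.83·5.67×10⁻⁸·11.06·2.266×10¹⁰.

P ≈ 11800 W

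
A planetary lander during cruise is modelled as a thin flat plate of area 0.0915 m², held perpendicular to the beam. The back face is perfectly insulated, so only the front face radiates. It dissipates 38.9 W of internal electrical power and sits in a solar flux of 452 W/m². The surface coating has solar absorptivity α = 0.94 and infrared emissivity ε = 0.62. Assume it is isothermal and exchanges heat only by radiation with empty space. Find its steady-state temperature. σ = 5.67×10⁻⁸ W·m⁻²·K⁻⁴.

At steady state, absorbed solar power + internal power = radiated power.
Absorbed: α·S·A_cross = 0.94·452·0.09150 = 38.88 W (cross-section A).
Total input = 38.88 + 38.9 = 77.78 W.
Radiated: εσ·A_surf·T⁴ with A_surf = A = 0.09150 m².
T⁴ = 77.78/(0.62·5.67×10⁻⁸·0.09150) = 2.418×10¹⁰ K⁴.

T ≈ 394 K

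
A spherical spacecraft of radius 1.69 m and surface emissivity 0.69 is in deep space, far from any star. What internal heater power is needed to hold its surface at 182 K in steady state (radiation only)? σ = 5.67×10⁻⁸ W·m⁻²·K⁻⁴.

P = εσ·4πr²·T⁴.
4πr² = 35.89 m²; T⁴ = 1.097×10⁹ K⁴.
P = 0.69·5.67×10⁻⁸·35.89·1.097×10⁹.

P ≈ 1540 W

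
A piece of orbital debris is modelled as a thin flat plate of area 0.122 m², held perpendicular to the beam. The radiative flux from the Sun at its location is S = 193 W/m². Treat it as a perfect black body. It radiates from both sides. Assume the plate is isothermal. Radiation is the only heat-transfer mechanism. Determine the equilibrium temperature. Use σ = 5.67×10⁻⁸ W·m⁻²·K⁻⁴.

T ≈ 203 K

At equilibrium, absorbed power = emitted power.
Absorbing cross-section = A = 0.1220 m²; emitting surface = 2A = 0.2440 m² (ratio 2).
S·A_cross = εσ·A_surf·T⁴  ⇒  T⁴ = S/(2σ).
T⁴ = 1.00·193/(2·5.67×10⁻⁸) = 1.702×10⁹ K⁴.
T = (1.702×10⁹)^(1/4).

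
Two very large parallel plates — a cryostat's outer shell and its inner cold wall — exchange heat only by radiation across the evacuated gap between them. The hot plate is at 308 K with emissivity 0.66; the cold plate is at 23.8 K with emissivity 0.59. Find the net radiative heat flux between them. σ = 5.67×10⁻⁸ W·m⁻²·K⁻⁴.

q ≈ 231 W/m²

For two infinite grey parallel plates, q = σ(T₁⁴ − T₂⁴)/(1/ε₁ + 1/ε₂ − 1).
T₁⁴ − T₂⁴ = 8.999×10⁹ − 3.209×10⁵ = 8.999×10⁹ K⁴.
1/ε₁ + 1/ε₂ − 1 = 1.515 + 1.695 − 1 = 2.210.
q = 5.67×10⁻⁸ × 8.999×10⁹ / 2.210.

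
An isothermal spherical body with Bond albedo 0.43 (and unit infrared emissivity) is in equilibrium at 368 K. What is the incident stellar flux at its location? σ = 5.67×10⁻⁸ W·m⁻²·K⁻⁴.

(1−a)S·πr² = σ·4πr²·T⁴ ⇒ S = 4σT⁴/(1−a).
S = 4·5.67×10⁻⁸·1.834×10¹⁰/0.570.

S ≈ 7300 W/m²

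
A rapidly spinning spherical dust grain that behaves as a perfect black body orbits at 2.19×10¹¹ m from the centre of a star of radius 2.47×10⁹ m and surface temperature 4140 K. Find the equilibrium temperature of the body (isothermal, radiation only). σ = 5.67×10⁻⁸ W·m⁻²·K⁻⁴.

The star's surface emits σT_*⁴; at distance d the flux is S = σT_*⁴(R_*/d)².
S = 5.67×10⁻⁸·(4140)⁴·(2.47×10⁹/2.19×10¹¹)² = 2119 W/m².
For an isothermal sphere T⁴ = (1−a)S/(4σ) = 9.342×10⁹ K⁴.

T ≈ 311 K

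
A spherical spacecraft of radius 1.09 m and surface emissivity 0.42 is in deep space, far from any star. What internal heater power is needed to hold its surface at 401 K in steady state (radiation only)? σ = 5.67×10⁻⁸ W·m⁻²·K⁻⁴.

P ≈ 9190 W

P = εσ·4πr²·T⁴.
4πr² = 14.93 m²; T⁴ = 2.586×10¹⁰ K⁴.
P = 0.42·5.67×10⁻⁸·14.93·2.586×10¹⁰.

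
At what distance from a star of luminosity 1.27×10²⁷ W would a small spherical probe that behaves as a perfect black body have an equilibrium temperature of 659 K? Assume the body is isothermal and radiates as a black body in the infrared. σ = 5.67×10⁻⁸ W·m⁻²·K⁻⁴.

d ≈ 4.86×10¹⁰ m

For an isothermal black-emitting sphere, (1−a)S·πr² = σ·4πr²·T⁴ ⇒ S = 4σT⁴/(1−a).
S = 4·5.67×10⁻⁸·(659)⁴/1.00 = 42770 W/m².
Flux falls as S = L/(4πd²), so d = √(L/(4πS)) = √(1.27×10²⁷/(4π·42770)).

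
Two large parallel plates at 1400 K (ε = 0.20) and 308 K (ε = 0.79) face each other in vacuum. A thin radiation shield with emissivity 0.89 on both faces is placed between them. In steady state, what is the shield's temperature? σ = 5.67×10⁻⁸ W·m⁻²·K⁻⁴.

T_s ≈ 954 K

In steady state the net flux on the hot side equals that on the cold side.
σ(T₁⁴−T_s⁴)/D₁ = σ(T_s⁴−T₂⁴)/D₂, with D₁ = 1/ε₁+1/ε_s−1 = 5.124, D₂ = 1/ε_s+1/ε₂−1 = 1.389.
Solve for T_s⁴: T_s⁴ = (D₂·T₁⁴ + D₁·T₂⁴)/(D₁+D₂) = 8.266×10¹¹ K⁴.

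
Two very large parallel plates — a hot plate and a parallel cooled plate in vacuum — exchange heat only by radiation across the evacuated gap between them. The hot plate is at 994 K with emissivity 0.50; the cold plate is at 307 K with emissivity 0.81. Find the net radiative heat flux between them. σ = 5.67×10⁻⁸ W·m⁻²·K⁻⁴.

q ≈ 24500 W/m²

For two infinite grey parallel plates, q = σ(T₁⁴ − T₂⁴)/(1/ε₁ + 1/ε₂ − 1).
T₁⁴ − T₂⁴ = 9.762×10¹¹ − 8.883×10⁹ = 9.673×10¹¹ K⁴.
1/ε₁ + 1/ε₂ − 1 = 2.000 + 1.235 − 1 = 2.235.
q = 5.67×10⁻⁸ × 9.673×10¹¹ / 2.235.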